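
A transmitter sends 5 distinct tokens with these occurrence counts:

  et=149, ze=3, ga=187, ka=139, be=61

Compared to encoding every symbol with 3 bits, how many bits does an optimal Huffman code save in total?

Fixed-length: 3 bits × 539 symbols = 1617 bits.
Huffman merges:
merge ze(3) and be(61): 64
merge 64 and ka(139): 203
merge et(149) and ga(187): 336
merge 203 and 336: 539
Huffman total = 64 + 203 + 336 + 539 = 1142 bits.
Saving = 1617 − 1142 = 475 bits.

475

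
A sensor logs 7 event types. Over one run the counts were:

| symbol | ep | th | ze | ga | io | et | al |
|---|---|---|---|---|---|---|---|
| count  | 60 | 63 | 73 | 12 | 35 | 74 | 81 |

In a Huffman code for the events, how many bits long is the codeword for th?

Huffman merges, smallest pair first:
ga(12) + io(35) → 47
47 + ep(60) → 107
th(63) + ze(73) → 136
et(74) + al(81) → 155
107 + 136 → 243
155 + 243 → 398
th's leaf is at depth 3, giving a 3-bit codeword.

3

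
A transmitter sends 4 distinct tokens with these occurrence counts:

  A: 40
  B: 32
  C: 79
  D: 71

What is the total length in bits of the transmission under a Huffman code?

437

Greedily combine the two least-frequent nodes:
combine B(32), A(40) → 72
combine D(71), 72 → 143
combine C(79), 143 → 222
Each symbol's bit-cost is frequency × depth; summing gives 437 bits (equivalently 72 + 143 + 222).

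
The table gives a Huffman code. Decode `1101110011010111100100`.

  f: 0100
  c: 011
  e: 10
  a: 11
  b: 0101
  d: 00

acecbaef

Read left to right; each codeword is recognised as soon as it completes (prefix code):
  11→a | 011→c | 10→e | 011→c | 0101→b | 11→a | 10→e | 0100→f
Decoded message: acecbaef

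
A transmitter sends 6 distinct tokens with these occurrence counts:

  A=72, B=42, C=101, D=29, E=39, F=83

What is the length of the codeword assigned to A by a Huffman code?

2

Huffman merges, smallest pair first:
merge D(29) and E(39): 68
merge B(42) and 68: 110
merge A(72) and F(83): 155
merge C(101) and 110: 211
merge 155 and 211: 366
A's leaf is at depth 2, giving a 2-bit codeword.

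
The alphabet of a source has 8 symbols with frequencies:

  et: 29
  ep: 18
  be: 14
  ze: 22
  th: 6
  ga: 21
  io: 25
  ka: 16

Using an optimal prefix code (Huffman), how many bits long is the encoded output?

Greedily combine the two least-frequent nodes:
combine th(6), be(14) → 20
combine ka(16), ep(18) → 34
combine 20, ga(21) → 41
combine ze(22), io(25) → 47
combine et(29), 34 → 63
combine 41, 47 → 88
combine 63, 88 → 151
The encoded length is the sum of every internal node's weight: 20 + 34 + 41 + 47 + 63 + 88 + 151 = 444 bits.

444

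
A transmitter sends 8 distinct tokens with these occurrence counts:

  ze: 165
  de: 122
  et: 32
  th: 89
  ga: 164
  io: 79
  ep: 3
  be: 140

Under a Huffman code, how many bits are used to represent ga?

Repeatedly merge the two smallest:
merge ep(3) and et(32): 35
merge 35 and io(79): 114
merge th(89) and 114: 203
merge de(122) and be(140): 262
merge ga(164) and ze(165): 329
merge 203 and 262: 465
merge 329 and 465: 794
The subtree containing ga is merged 2 times, so code length = 2.

2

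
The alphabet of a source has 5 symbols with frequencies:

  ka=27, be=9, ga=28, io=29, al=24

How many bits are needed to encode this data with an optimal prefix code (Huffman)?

267

Merge the two smallest weights repeatedly:
merge be(9) and al(24): 33
merge ka(27) and ga(28): 55
merge io(29) and 33: 62
merge 55 and 62: 117
The encoded length is the sum of every internal node's weight: 33 + 55 + 62 + 117 = 267 bits.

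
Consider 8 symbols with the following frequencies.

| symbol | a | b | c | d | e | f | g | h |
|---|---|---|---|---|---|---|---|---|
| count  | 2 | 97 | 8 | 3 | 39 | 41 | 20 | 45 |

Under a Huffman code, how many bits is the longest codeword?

Merge the two lowest-weight nodes at each step:
combine a(2), d(3) → 5
combine 5, c(8) → 13
combine 13, g(20) → 33
combine 33, e(39) → 72
combine f(41), h(45) → 86
combine 72, 86 → 158
combine b(97), 158 → 255
Maximum depth reached is 6.

6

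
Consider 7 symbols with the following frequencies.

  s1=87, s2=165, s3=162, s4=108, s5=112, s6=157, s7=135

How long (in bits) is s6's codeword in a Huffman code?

Build the tree from the bottom:
merge s1(87) and s4(108): 195
merge s5(112) and s7(135): 247
merge s6(157) and s3(162): 319
merge s2(165) and 195: 360
merge 247 and 319: 566
merge 360 and 566: 926
s6's leaf is at depth 3, giving a 3-bit codeword.

3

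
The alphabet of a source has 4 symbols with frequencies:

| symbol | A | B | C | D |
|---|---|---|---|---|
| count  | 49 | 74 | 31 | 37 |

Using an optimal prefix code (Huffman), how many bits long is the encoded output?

376

Build the Huffman tree bottom-up:
C(31) + D(37) → 68
A(49) + 68 → 117
B(74) + 117 → 191
The encoded length is the sum of every internal node's weight: 68 + 117 + 191 = 376 bits.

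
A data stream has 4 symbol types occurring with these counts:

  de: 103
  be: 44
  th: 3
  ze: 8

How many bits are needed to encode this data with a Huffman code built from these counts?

224

Build the Huffman tree bottom-up:
merge th(3) and ze(8): 11
merge 11 and be(44): 55
merge 55 and de(103): 158
Total encoded bits = sum of merged weights = 11 + 55 + 158 = 224.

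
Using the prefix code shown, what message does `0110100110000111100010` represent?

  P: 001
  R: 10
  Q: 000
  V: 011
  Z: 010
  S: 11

Read left to right; each codeword is recognised as soon as it completes (prefix code):
  011→V | 010→Z | 011→V | 000→Q | 011→V | 11→S | 000→Q | 10→R
Decoded message: VZVQVSQR

VZVQVSQR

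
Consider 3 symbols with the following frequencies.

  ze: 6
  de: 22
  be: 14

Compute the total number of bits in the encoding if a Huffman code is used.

Merge the two smallest weights repeatedly:
ze(6) + be(14) → 20
20 + de(22) → 42
The encoded length is the sum of every internal node's weight: 20 + 42 = 62 bits.

62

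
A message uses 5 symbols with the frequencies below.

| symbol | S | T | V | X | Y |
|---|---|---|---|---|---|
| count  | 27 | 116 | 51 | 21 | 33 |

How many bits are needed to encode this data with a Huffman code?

509

Merge the two smallest weights repeatedly:
combine X(21), S(27) → 48
combine Y(33), 48 → 81
combine V(51), 81 → 132
combine T(116), 132 → 248
Total encoded bits = sum of merged weights = 48 + 81 + 132 + 248 = 509.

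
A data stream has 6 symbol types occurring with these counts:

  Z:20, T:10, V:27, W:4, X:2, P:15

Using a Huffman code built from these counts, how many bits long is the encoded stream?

178

Merge the two smallest weights repeatedly:
X(2) + W(4) → 6
6 + T(10) → 16
P(15) + 16 → 31
Z(20) + V(27) → 47
31 + 47 → 78
The encoded length is the sum of every internal node's weight: 6 + 16 + 31 + 47 + 78 = 178 bits.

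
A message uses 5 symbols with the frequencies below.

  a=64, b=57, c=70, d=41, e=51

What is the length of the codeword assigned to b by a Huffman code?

2

Huffman merges, smallest pair first:
combine d(41), e(51) → 92
combine b(57), a(64) → 121
combine c(70), 92 → 162
combine 121, 162 → 283
b sits 2 levels below the root, so its codeword is 2 bits.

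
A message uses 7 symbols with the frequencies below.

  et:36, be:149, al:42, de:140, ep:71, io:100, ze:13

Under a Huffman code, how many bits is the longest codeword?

Merge the two lowest-weight nodes at each step:
combine ze(13), et(36) → 49
combine al(42), 49 → 91
combine ep(71), 91 → 162
combine io(100), de(140) → 240
combine be(149), 162 → 311
combine 240, 311 → 551
Maximum depth reached is 5.

5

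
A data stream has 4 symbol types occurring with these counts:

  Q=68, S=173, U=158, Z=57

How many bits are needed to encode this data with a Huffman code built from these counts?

864

Greedily combine the two least-frequent nodes:
Z(57) + Q(68) → 125
125 + U(158) → 283
S(173) + 283 → 456
The encoded length is the sum of every internal node's weight: 125 + 283 + 456 = 864 bits.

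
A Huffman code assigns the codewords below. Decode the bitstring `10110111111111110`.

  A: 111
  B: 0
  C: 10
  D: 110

Read left to right; each codeword is recognised as soon as it completes (prefix code):
  10→C | 110→D | 111→A | 111→A | 111→A | 110→D
Decoded message: CDAAAD

CDAAAD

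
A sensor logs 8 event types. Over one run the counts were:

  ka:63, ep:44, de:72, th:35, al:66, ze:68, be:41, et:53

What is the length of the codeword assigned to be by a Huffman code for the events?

3

Huffman merges, smallest pair first:
merge th(35) and be(41): 76
merge ep(44) and et(53): 97
merge ka(63) and al(66): 129
merge ze(68) and de(72): 140
merge 76 and 97: 173
merge 129 and 140: 269
merge 173 and 269: 442
be sits 3 levels below the root, so its codeword is 3 bits.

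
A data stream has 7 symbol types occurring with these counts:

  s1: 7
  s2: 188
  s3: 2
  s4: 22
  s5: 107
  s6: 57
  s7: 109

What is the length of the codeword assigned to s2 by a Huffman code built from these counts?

Repeatedly merge the two smallest:
combine s3(2), s1(7) → 9
combine 9, s4(22) → 31
combine 31, s6(57) → 88
combine 88, s5(107) → 195
combine s7(109), s2(188) → 297
combine 195, 297 → 492
s2 sits 2 levels below the root, so its codeword is 2 bits.

2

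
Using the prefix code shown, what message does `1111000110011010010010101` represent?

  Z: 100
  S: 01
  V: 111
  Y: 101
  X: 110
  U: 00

VZSZXZZYS

Read left to right; each codeword is recognised as soon as it completes (prefix code):
  111→V | 100→Z | 01→S | 100→Z | 110→X | 100→Z | 100→Z | 101→Y | 01→S
Decoded message: VZSZXZZYS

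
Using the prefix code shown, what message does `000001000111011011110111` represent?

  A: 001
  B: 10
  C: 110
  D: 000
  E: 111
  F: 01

Read left to right; each codeword is recognised as soon as it completes (prefix code):
  000→D | 001→A | 000→D | 111→E | 01→F | 10→B | 111→E | 10→B | 111→E
Decoded message: DADEFBEBE

DADEFBEBE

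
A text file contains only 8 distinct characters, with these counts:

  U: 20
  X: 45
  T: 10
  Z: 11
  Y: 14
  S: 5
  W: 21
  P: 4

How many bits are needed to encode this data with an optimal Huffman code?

352

Greedily combine the two least-frequent nodes:
merge P(4) and S(5): 9
merge 9 and T(10): 19
merge Z(11) and Y(14): 25
merge 19 and U(20): 39
merge W(21) and 25: 46
merge 39 and X(45): 84
merge 46 and 84: 130
The encoded length is the sum of every internal node's weight: 9 + 19 + 25 + 39 + 46 + 84 + 130 = 352 bits.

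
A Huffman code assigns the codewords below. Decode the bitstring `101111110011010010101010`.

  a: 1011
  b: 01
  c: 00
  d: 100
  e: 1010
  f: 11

affcfbcee

Read left to right; each codeword is recognised as soon as it completes (prefix code):
  1011→a | 11→f | 11→f | 00→c | 11→f | 01→b | 00→c | 1010→e | 1010→e
Decoded message: affcfbcee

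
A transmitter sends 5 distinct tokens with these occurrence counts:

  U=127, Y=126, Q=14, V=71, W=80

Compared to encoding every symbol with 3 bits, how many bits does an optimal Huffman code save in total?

333

Fixed-length: 3 bits × 418 symbols = 1254 bits.
Huffman merges:
Q(14) + V(71) → 85
W(80) + 85 → 165
Y(126) + U(127) → 253
165 + 253 → 418
Huffman total = 85 + 165 + 253 + 418 = 921 bits.
Saving = 1254 − 921 = 333 bits.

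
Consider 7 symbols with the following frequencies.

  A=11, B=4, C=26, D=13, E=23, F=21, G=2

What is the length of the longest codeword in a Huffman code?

5

Merge the two lowest-weight nodes at each step:
G(2) + B(4) → 6
6 + A(11) → 17
D(13) + 17 → 30
F(21) + E(23) → 44
C(26) + 30 → 56
44 + 56 → 100
Maximum depth reached is 5.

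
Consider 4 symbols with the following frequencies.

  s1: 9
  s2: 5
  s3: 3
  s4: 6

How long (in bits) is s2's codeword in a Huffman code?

3

Build the tree from the bottom:
combine s3(3), s2(5) → 8
combine s4(6), 8 → 14
combine s1(9), 14 → 23
s2 sits 3 levels below the root, so its codeword is 3 bits.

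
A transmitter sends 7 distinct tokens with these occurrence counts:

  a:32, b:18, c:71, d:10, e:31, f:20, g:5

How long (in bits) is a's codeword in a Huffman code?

3

Repeatedly merge the two smallest:
merge g(5) and d(10): 15
merge 15 and b(18): 33
merge f(20) and e(31): 51
merge a(32) and 33: 65
merge 51 and 65: 116
merge c(71) and 116: 187
The subtree containing a is merged 3 times, so code length = 3.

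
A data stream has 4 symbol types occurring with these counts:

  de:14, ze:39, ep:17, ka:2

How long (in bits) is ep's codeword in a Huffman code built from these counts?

Huffman merges, smallest pair first:
combine ka(2), de(14) → 16
combine 16, ep(17) → 33
combine 33, ze(39) → 72
The subtree containing ep is merged 2 times, so code length = 2.

2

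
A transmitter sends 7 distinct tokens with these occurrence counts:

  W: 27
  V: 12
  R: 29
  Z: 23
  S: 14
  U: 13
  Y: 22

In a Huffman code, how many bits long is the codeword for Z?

3

Build the tree from the bottom:
combine V(12), U(13) → 25
combine S(14), Y(22) → 36
combine Z(23), 25 → 48
combine W(27), R(29) → 56
combine 36, 48 → 84
combine 56, 84 → 140
The subtree containing Z is merged 3 times, so code length = 3.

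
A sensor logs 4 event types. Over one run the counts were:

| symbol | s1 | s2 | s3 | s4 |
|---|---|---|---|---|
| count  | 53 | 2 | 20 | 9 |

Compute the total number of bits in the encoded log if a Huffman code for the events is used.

Greedily combine the two least-frequent nodes:
combine s2(2), s4(9) → 11
combine 11, s3(20) → 31
combine 31, s1(53) → 84
Each symbol's bit-cost is frequency × depth; summing gives 126 bits (equivalently 11 + 31 + 84).

126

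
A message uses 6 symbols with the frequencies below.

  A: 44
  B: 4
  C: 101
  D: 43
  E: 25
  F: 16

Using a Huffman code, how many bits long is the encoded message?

Build the Huffman tree bottom-up:
combine B(4), F(16) → 20
combine 20, E(25) → 45
combine D(43), A(44) → 87
combine 45, 87 → 132
combine C(101), 132 → 233
Total encoded bits = sum of merged weights = 20 + 45 + 87 + 132 + 233 = 517.

517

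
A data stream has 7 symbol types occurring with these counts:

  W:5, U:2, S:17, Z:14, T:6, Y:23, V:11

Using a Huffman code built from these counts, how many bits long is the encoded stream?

Build the Huffman tree bottom-up:
combine U(2), W(5) → 7
combine T(6), 7 → 13
combine V(11), 13 → 24
combine Z(14), S(17) → 31
combine Y(23), 24 → 47
combine 31, 47 → 78
Each symbol's bit-cost is frequency × depth; summing gives 200 bits (equivalently 7 + 13 + 24 + 31 + 47 + 78).

200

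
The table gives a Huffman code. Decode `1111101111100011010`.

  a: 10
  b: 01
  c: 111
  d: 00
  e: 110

Read left to right; each codeword is recognised as soon as it completes (prefix code):
  111→c | 110→e | 111→c | 110→e | 00→d | 110→e | 10→a
Decoded message: cecedea

cecedea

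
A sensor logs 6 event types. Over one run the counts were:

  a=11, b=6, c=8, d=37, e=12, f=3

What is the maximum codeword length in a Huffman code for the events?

Merge the two lowest-weight nodes at each step:
combine f(3), b(6) → 9
combine c(8), 9 → 17
combine a(11), e(12) → 23
combine 17, 23 → 40
combine d(37), 40 → 77
The rarest symbols sit at the bottom; the longest codeword is 4 bits.

4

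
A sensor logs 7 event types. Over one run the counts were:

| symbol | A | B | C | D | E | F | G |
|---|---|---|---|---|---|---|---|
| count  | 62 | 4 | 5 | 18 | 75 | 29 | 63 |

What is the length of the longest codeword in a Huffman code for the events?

5

Merge the two lowest-weight nodes at each step:
combine B(4), C(5) → 9
combine 9, D(18) → 27
combine 27, F(29) → 56
combine 56, A(62) → 118
combine G(63), E(75) → 138
combine 118, 138 → 256
The rarest symbols sit at the bottom; the longest codeword is 5 bits.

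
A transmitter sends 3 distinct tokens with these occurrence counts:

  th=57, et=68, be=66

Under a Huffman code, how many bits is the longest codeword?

2

Merge the two lowest-weight nodes at each step:
merge th(57) and be(66): 123
merge et(68) and 123: 191
The rarest symbols sit at the bottom; the longest codeword is 2 bits.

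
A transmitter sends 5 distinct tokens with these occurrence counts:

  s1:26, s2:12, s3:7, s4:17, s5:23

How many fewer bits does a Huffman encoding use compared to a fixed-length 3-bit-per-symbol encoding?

Fixed-length: 3 bits × 85 symbols = 255 bits.
Huffman merges:
combine s3(7), s2(12) → 19
combine s4(17), 19 → 36
combine s5(23), s1(26) → 49
combine 36, 49 → 85
Huffman total = 19 + 36 + 49 + 85 = 189 bits.
Saving = 255 − 189 = 66 bits.

66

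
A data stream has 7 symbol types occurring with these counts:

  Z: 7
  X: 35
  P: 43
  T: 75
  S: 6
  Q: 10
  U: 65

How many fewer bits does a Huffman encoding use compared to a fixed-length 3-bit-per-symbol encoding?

147

Fixed-length: 3 bits × 241 symbols = 723 bits.
Huffman merges:
S(6) + Z(7) → 13
Q(10) + 13 → 23
23 + X(35) → 58
P(43) + 58 → 101
U(65) + T(75) → 140
101 + 140 → 241
Huffman total = 13 + 23 + 58 + 101 + 140 + 241 = 576 bits.
Saving = 723 − 576 = 147 bits.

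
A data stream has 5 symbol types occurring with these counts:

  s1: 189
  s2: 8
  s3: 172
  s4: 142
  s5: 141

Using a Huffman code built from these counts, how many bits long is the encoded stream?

Merge the two smallest weights repeatedly:
merge s2(8) and s5(141): 149
merge s4(142) and 149: 291
merge s3(172) and s1(189): 361
merge 291 and 361: 652
Total encoded bits = sum of merged weights = 149 + 291 + 361 + 652 = 1453.

1453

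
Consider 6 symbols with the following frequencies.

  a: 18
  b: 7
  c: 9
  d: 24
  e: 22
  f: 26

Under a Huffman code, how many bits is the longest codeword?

4

Merge the two lowest-weight nodes at each step:
b(7) + c(9) → 16
16 + a(18) → 34
e(22) + d(24) → 46
f(26) + 34 → 60
46 + 60 → 106
The rarest symbols sit at the bottom; the longest codeword is 4 bits.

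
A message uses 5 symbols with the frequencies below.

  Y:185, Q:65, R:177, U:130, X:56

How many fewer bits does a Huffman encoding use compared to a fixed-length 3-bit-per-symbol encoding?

492

Fixed-length: 3 bits × 613 symbols = 1839 bits.
Huffman merges:
combine X(56), Q(65) → 121
combine 121, U(130) → 251
combine R(177), Y(185) → 362
combine 251, 362 → 613
Huffman total = 121 + 251 + 362 + 613 = 1347 bits.
Saving = 1839 − 1347 = 492 bits.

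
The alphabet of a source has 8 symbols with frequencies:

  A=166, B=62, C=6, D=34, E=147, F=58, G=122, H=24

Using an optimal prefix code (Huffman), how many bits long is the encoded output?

1636

Build the Huffman tree bottom-up:
merge C(6) and H(24): 30
merge 30 and D(34): 64
merge F(58) and B(62): 120
merge 64 and 120: 184
merge G(122) and E(147): 269
merge A(166) and 184: 350
merge 269 and 350: 619
Each symbol's bit-cost is frequency × depth; summing gives 1636 bits (equivalently 30 + 64 + 120 + 184 + 269 + 350 + 619).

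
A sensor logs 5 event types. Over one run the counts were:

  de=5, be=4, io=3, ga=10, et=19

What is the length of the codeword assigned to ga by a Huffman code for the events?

Huffman merges, smallest pair first:
merge io(3) and be(4): 7
merge de(5) and 7: 12
merge ga(10) and 12: 22
merge et(19) and 22: 41
ga sits 2 levels below the root, so its codeword is 2 bits.

2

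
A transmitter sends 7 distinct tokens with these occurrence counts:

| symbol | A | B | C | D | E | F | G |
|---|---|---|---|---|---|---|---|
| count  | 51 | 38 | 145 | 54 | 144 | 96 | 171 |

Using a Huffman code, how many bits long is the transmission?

1869

Merge the two smallest weights repeatedly:
B(38) + A(51) → 89
D(54) + 89 → 143
F(96) + 143 → 239
E(144) + C(145) → 289
G(171) + 239 → 410
289 + 410 → 699
The encoded length is the sum of every internal node's weight: 89 + 143 + 239 + 289 + 410 + 699 = 1869 bits.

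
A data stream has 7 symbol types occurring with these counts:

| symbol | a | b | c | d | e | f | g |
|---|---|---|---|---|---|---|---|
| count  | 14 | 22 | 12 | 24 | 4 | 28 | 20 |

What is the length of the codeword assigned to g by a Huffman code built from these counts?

3

Build the tree from the bottom:
merge e(4) and c(12): 16
merge a(14) and 16: 30
merge g(20) and b(22): 42
merge d(24) and f(28): 52
merge 30 and 42: 72
merge 52 and 72: 124
g sits 3 levels below the root, so its codeword is 3 bits.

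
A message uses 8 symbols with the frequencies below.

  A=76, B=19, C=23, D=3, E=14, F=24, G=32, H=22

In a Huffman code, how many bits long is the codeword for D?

Repeatedly merge the two smallest:
combine D(3), E(14) → 17
combine 17, B(19) → 36
combine H(22), C(23) → 45
combine F(24), G(32) → 56
combine 36, 45 → 81
combine 56, A(76) → 132
combine 81, 132 → 213
D sits 4 levels below the root, so its codeword is 4 bits.

4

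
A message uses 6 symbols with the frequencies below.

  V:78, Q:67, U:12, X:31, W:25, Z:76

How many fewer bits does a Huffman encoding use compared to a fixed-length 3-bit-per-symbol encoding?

Fixed-length: 3 bits × 289 symbols = 867 bits.
Huffman merges:
combine U(12), W(25) → 37
combine X(31), 37 → 68
combine Q(67), 68 → 135
combine Z(76), V(78) → 154
combine 135, 154 → 289
Huffman total = 37 + 68 + 135 + 154 + 289 = 683 bits.
Saving = 867 − 683 = 184 bits.

184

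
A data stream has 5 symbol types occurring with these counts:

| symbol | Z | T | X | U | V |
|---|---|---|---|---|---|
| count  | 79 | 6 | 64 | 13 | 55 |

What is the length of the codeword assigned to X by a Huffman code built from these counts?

2

Repeatedly merge the two smallest:
combine T(6), U(13) → 19
combine 19, V(55) → 74
combine X(64), 74 → 138
combine Z(79), 138 → 217
X's leaf is at depth 2, giving a 2-bit codeword.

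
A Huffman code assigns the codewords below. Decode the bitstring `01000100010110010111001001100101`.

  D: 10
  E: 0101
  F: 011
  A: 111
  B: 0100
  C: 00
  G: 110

BBEDEGBGE

Read left to right; each codeword is recognised as soon as it completes (prefix code):
  0100→B | 0100→B | 0101→E | 10→D | 0101→E | 110→G | 0100→B | 110→G | 0101→E
Decoded message: BBEDEGBGE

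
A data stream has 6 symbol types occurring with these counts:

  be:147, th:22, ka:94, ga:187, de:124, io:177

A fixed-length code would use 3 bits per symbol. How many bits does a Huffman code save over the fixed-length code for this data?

395

Fixed-length: 3 bits × 751 symbols = 2253 bits.
Huffman merges:
th(22) + ka(94) → 116
116 + de(124) → 240
be(147) + io(177) → 324
ga(187) + 240 → 427
324 + 427 → 751
Huffman total = 116 + 240 + 324 + 427 + 751 = 1858 bits.
Saving = 2253 − 1858 = 395 bits.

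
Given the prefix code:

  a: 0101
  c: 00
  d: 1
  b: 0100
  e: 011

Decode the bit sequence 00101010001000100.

cdacbb

Read left to right; each codeword is recognised as soon as it completes (prefix code):
  00→c | 1→d | 0101→a | 00→c | 0100→b | 0100→b
Decoded message: cdacbb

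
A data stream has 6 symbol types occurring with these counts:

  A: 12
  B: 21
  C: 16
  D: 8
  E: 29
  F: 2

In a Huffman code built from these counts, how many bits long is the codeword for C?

2

Huffman merges, smallest pair first:
combine F(2), D(8) → 10
combine 10, A(12) → 22
combine C(16), B(21) → 37
combine 22, E(29) → 51
combine 37, 51 → 88
The subtree containing C is merged 2 times, so code length = 2.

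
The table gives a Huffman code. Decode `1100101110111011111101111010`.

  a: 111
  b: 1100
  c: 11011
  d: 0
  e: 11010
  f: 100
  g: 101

bgcgace

Read left to right; each codeword is recognised as soon as it completes (prefix code):
  1100→b | 101→g | 11011→c | 101→g | 111→a | 11011→c | 11010→e
Decoded message: bgcgace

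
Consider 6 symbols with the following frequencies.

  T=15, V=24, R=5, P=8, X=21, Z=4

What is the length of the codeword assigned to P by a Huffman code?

3

Build the tree from the bottom:
merge Z(4) and R(5): 9
merge P(8) and 9: 17
merge T(15) and 17: 32
merge X(21) and V(24): 45
merge 32 and 45: 77
P sits 3 levels below the root, so its codeword is 3 bits.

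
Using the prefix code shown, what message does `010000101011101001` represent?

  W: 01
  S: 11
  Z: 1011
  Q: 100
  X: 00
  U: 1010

Read left to right; each codeword is recognised as soon as it completes (prefix code):
  01→W | 00→X | 00→X | 1010→U | 11→S | 1010→U | 01→W
Decoded message: WXXUSUW

WXXUSUW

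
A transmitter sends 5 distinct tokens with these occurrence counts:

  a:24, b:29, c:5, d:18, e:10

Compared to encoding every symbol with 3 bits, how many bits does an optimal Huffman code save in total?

71

Fixed-length: 3 bits × 86 symbols = 258 bits.
Huffman merges:
combine c(5), e(10) → 15
combine 15, d(18) → 33
combine a(24), b(29) → 53
combine 33, 53 → 86
Huffman total = 15 + 33 + 53 + 86 = 187 bits.
Saving = 258 − 187 = 71 bits.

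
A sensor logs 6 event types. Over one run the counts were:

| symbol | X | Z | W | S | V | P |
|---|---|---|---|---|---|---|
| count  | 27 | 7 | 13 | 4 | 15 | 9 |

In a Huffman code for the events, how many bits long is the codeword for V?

2

Repeatedly merge the two smallest:
merge S(4) and Z(7): 11
merge P(9) and 11: 20
merge W(13) and V(15): 28
merge 20 and X(27): 47
merge 28 and 47: 75
V's leaf is at depth 2, giving a 2-bit codeword.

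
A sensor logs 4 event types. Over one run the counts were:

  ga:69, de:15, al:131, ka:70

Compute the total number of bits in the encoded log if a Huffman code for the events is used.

523

Merge the two smallest weights repeatedly:
de(15) + ga(69) → 84
ka(70) + 84 → 154
al(131) + 154 → 285
The encoded length is the sum of every internal node's weight: 84 + 154 + 285 = 523 bits.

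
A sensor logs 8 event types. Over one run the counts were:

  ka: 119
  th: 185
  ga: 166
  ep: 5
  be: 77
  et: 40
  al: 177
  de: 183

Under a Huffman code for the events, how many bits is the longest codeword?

5

Merge the two lowest-weight nodes at each step:
combine ep(5), et(40) → 45
combine 45, be(77) → 122
combine ka(119), 122 → 241
combine ga(166), al(177) → 343
combine de(183), th(185) → 368
combine 241, 343 → 584
combine 368, 584 → 952
The first pair merged (ep, et) ends up deepest, at depth 5.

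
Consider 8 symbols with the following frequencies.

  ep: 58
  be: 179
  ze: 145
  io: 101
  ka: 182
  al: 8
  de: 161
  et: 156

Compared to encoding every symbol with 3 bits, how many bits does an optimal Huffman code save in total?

128

Fixed-length: 3 bits × 990 symbols = 2970 bits.
Huffman merges:
merge al(8) and ep(58): 66
merge 66 and io(101): 167
merge ze(145) and et(156): 301
merge de(161) and 167: 328
merge be(179) and ka(182): 361
merge 301 and 328: 629
merge 361 and 629: 990
Huffman total = 66 + 167 + 301 + 328 + 361 + 629 + 990 = 2842 bits.
Saving = 2970 − 2842 = 128 bits.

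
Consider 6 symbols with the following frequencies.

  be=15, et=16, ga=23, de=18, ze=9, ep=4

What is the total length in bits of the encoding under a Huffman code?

211

Greedily combine the two least-frequent nodes:
combine ep(4), ze(9) → 13
combine 13, be(15) → 28
combine et(16), de(18) → 34
combine ga(23), 28 → 51
combine 34, 51 → 85
Each symbol's bit-cost is frequency × depth; summing gives 211 bits (equivalently 13 + 28 + 34 + 51 + 85).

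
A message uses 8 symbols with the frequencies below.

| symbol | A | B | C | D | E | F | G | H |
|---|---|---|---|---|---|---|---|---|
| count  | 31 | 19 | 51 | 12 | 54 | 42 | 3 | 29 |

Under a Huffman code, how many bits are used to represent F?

Huffman merges, smallest pair first:
combine G(3), D(12) → 15
combine 15, B(19) → 34
combine H(29), A(31) → 60
combine 34, F(42) → 76
combine C(51), E(54) → 105
combine 60, 76 → 136
combine 105, 136 → 241
F sits 3 levels below the root, so its codeword is 3 bits.

3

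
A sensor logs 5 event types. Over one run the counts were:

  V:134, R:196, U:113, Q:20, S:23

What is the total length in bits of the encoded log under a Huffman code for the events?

Greedily combine the two least-frequent nodes:
combine Q(20), S(23) → 43
combine 43, U(113) → 156
combine V(134), 156 → 290
combine R(196), 290 → 486
Total encoded bits = sum of merged weights = 43 + 156 + 290 + 486 = 975.

975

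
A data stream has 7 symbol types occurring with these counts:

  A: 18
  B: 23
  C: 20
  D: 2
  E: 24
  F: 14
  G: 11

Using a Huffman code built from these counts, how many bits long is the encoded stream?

Build the Huffman tree bottom-up:
D(2) + G(11) → 13
13 + F(14) → 27
A(18) + C(20) → 38
B(23) + E(24) → 47
27 + 38 → 65
47 + 65 → 112
The encoded length is the sum of every internal node's weight: 13 + 27 + 38 + 47 + 65 + 112 = 302 bits.

302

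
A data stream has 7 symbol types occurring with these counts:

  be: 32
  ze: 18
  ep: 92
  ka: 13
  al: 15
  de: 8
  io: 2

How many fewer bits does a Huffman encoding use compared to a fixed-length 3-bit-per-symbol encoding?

Fixed-length: 3 bits × 180 symbols = 540 bits.
Huffman merges:
combine io(2), de(8) → 10
combine 10, ka(13) → 23
combine al(15), ze(18) → 33
combine 23, be(32) → 55
combine 33, 55 → 88
combine 88, ep(92) → 180
Huffman total = 10 + 23 + 33 + 55 + 88 + 180 = 389 bits.
Saving = 540 − 389 = 151 bits.

151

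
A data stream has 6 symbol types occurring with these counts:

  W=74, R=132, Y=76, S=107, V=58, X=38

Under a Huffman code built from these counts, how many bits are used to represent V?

Build the tree from the bottom:
X(38) + V(58) → 96
W(74) + Y(76) → 150
96 + S(107) → 203
R(132) + 150 → 282
203 + 282 → 485
V's leaf is at depth 3, giving a 3-bit codeword.

3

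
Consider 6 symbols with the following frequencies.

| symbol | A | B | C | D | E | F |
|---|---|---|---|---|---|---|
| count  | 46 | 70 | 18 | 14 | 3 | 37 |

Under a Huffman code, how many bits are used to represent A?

2

Huffman merges, smallest pair first:
combine E(3), D(14) → 17
combine 17, C(18) → 35
combine 35, F(37) → 72
combine A(46), B(70) → 116
combine 72, 116 → 188
A sits 2 levels below the root, so its codeword is 2 bits.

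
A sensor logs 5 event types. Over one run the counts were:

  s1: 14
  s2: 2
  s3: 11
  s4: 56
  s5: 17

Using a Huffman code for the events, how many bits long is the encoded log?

Build the Huffman tree bottom-up:
s2(2) + s3(11) → 13
13 + s1(14) → 27
s5(17) + 27 → 44
44 + s4(56) → 100
Each symbol's bit-cost is frequency × depth; summing gives 184 bits (equivalently 13 + 27 + 44 + 100).

184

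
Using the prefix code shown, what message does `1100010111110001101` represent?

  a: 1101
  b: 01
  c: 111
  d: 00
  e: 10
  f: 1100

Read left to right; each codeword is recognised as soon as it completes (prefix code):
  1100→f | 01→b | 01→b | 111→c | 10→e | 00→d | 1101→a
Decoded message: fbbceda

fbbceda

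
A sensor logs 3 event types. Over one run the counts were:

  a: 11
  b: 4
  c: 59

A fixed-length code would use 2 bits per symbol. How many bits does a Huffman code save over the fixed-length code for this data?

59

Fixed-length: 2 bits × 74 symbols = 148 bits.
Huffman merges:
b(4) + a(11) → 15
15 + c(59) → 74
Huffman total = 15 + 74 = 89 bits.
Saving = 148 − 89 = 59 bits.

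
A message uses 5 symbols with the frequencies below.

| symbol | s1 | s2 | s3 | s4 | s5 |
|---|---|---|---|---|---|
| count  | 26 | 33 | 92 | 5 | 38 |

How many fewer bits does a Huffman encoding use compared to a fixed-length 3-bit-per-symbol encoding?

Fixed-length: 3 bits × 194 symbols = 582 bits.
Huffman merges:
s4(5) + s1(26) → 31
31 + s2(33) → 64
s5(38) + 64 → 102
s3(92) + 102 → 194
Huffman total = 31 + 64 + 102 + 194 = 391 bits.
Saving = 582 − 391 = 191 bits.

191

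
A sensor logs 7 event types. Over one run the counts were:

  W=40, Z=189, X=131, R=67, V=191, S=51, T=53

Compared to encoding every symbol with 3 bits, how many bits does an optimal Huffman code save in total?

Fixed-length: 3 bits × 722 symbols = 2166 bits.
Huffman merges:
W(40) + S(51) → 91
T(53) + R(67) → 120
91 + 120 → 211
X(131) + Z(189) → 320
V(191) + 211 → 402
320 + 402 → 722
Huffman total = 91 + 120 + 211 + 320 + 402 + 722 = 1866 bits.
Saving = 2166 − 1866 = 300 bits.

300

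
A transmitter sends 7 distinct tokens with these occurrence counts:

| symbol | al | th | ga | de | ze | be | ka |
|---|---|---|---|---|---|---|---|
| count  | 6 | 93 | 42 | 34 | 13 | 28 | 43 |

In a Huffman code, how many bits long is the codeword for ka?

Repeatedly merge the two smallest:
merge al(6) and ze(13): 19
merge 19 and be(28): 47
merge de(34) and ga(42): 76
merge ka(43) and 47: 90
merge 76 and 90: 166
merge th(93) and 166: 259
ka's leaf is at depth 3, giving a 3-bit codeword.

3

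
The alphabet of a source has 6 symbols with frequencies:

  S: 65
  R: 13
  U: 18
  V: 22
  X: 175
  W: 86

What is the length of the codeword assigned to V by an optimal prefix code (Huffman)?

4

Huffman merges, smallest pair first:
R(13) + U(18) → 31
V(22) + 31 → 53
53 + S(65) → 118
W(86) + 118 → 204
X(175) + 204 → 379
The subtree containing V is merged 4 times, so code length = 4.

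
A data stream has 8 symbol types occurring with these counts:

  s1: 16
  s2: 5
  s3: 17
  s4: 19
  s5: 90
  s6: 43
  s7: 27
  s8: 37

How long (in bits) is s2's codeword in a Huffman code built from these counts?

Huffman merges, smallest pair first:
combine s2(5), s1(16) → 21
combine s3(17), s4(19) → 36
combine 21, s7(27) → 48
combine 36, s8(37) → 73
combine s6(43), 48 → 91
combine 73, s5(90) → 163
combine 91, 163 → 254
s2 sits 4 levels below the root, so its codeword is 4 bits.

4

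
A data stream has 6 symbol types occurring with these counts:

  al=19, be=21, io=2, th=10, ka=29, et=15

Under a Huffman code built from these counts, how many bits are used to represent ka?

Huffman merges, smallest pair first:
combine io(2), th(10) → 12
combine 12, et(15) → 27
combine al(19), be(21) → 40
combine 27, ka(29) → 56
combine 40, 56 → 96
ka sits 2 levels below the root, so its codeword is 2 bits.

2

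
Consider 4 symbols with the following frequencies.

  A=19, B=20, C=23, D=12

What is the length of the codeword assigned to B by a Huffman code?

2

Huffman merges, smallest pair first:
D(12) + A(19) → 31
B(20) + C(23) → 43
31 + 43 → 74
B sits 2 levels below the root, so its codeword is 2 bits.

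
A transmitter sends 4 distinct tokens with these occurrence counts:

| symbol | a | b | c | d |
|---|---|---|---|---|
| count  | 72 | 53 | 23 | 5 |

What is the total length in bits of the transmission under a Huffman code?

Greedily combine the two least-frequent nodes:
d(5) + c(23) → 28
28 + b(53) → 81
a(72) + 81 → 153
The encoded length is the sum of every internal node's weight: 28 + 81 + 153 = 262 bits.

262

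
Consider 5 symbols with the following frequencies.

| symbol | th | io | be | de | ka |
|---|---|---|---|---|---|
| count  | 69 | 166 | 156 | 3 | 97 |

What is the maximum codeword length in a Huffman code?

3

Merge the two lowest-weight nodes at each step:
combine de(3), th(69) → 72
combine 72, ka(97) → 169
combine be(156), io(166) → 322
combine 169, 322 → 491
The first pair merged (de, th) ends up deepest, at depth 3.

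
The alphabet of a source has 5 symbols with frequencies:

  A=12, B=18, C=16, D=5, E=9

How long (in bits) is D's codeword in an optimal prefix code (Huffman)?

Huffman merges, smallest pair first:
merge D(5) and E(9): 14
merge A(12) and 14: 26
merge C(16) and B(18): 34
merge 26 and 34: 60
D's leaf is at depth 3, giving a 3-bit codeword.

3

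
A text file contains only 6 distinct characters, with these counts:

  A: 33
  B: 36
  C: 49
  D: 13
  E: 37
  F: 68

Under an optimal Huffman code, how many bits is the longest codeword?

3

Merge the two lowest-weight nodes at each step:
merge D(13) and A(33): 46
merge B(36) and E(37): 73
merge 46 and C(49): 95
merge F(68) and 73: 141
merge 95 and 141: 236
The first pair merged (D, A) ends up deepest, at depth 3.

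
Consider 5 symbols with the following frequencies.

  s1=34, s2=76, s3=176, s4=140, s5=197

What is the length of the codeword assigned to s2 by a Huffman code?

3

Build the tree from the bottom:
merge s1(34) and s2(76): 110
merge 110 and s4(140): 250
merge s3(176) and s5(197): 373
merge 250 and 373: 623
s2 sits 3 levels below the root, so its codeword is 3 bits.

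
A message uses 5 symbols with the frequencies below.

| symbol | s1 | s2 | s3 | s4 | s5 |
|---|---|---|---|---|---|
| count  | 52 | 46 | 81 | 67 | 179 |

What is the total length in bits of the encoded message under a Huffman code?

917

Greedily combine the two least-frequent nodes:
s2(46) + s1(52) → 98
s4(67) + s3(81) → 148
98 + 148 → 246
s5(179) + 246 → 425
The encoded length is the sum of every internal node's weight: 98 + 148 + 246 + 425 = 917 bits.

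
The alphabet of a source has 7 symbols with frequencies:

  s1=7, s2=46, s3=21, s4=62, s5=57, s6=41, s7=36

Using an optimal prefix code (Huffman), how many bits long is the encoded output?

719

Merge the two smallest weights repeatedly:
merge s1(7) and s3(21): 28
merge 28 and s7(36): 64
merge s6(41) and s2(46): 87
merge s5(57) and s4(62): 119
merge 64 and 87: 151
merge 119 and 151: 270
Total encoded bits = sum of merged weights = 28 + 64 + 87 + 119 + 151 + 270 = 719.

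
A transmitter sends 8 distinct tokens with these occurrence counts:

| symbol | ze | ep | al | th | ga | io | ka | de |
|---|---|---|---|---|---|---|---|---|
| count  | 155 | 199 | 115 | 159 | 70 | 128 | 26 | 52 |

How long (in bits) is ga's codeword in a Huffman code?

4

Repeatedly merge the two smallest:
merge ka(26) and de(52): 78
merge ga(70) and 78: 148
merge al(115) and io(128): 243
merge 148 and ze(155): 303
merge th(159) and ep(199): 358
merge 243 and 303: 546
merge 358 and 546: 904
The subtree containing ga is merged 4 times, so code length = 4.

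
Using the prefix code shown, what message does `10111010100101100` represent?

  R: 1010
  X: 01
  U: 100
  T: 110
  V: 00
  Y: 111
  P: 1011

Read left to right; each codeword is recognised as soon as it completes (prefix code):
  1011→P | 1010→R | 100→U | 1011→P | 00→V
Decoded message: PRUPV

PRUPV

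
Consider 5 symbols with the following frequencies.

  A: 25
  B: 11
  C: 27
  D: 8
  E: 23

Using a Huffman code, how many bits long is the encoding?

Merge the two smallest weights repeatedly:
merge D(8) and B(11): 19
merge 19 and E(23): 42
merge A(25) and C(27): 52
merge 42 and 52: 94
Total encoded bits = sum of merged weights = 19 + 42 + 52 + 94 = 207.

207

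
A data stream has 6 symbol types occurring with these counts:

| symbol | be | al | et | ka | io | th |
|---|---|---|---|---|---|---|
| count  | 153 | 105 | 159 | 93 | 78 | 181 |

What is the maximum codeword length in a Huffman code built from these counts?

3

Merge the two lowest-weight nodes at each step:
merge io(78) and ka(93): 171
merge al(105) and be(153): 258
merge et(159) and 171: 330
merge th(181) and 258: 439
merge 330 and 439: 769
The rarest symbols sit at the bottom; the longest codeword is 3 bits.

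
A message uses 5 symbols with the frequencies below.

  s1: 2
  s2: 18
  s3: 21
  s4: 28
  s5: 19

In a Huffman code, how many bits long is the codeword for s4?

Build the tree from the bottom:
combine s1(2), s2(18) → 20
combine s5(19), 20 → 39
combine s3(21), s4(28) → 49
combine 39, 49 → 88
The subtree containing s4 is merged 2 times, so code length = 2.

2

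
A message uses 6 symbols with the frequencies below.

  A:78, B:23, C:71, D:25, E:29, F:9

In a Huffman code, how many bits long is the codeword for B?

Build the tree from the bottom:
combine F(9), B(23) → 32
combine D(25), E(29) → 54
combine 32, 54 → 86
combine C(71), A(78) → 149
combine 86, 149 → 235
B's leaf is at depth 3, giving a 3-bit codeword.

3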